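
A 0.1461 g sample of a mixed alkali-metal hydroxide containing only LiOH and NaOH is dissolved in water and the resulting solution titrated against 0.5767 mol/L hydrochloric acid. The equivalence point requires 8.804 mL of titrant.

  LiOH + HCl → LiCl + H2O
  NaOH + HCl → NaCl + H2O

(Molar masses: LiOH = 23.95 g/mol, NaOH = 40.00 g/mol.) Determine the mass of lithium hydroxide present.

n(HCl) = 0.008804 × 0.5767 = 5.077 × 10^-3 mol
Let x = n(LiOH), y = n(NaOH).
Titrant: 1x + 1y = 5.077 × 10^-3;  mass: 23.95x + 40.00y = 0.1461
Solving, x = 3.551 × 10^-3 mol, y = 1.526 × 10^-3 mol
mass of LiOH = 3.551 × 10^-3 × 23.95 = 0.08504 g

0.08504 g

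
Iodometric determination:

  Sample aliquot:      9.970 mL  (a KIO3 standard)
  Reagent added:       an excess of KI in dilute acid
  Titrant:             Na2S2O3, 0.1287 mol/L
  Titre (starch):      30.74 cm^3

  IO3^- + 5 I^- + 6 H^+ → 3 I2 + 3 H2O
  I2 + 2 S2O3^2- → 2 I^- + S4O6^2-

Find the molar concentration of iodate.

n(S2O3^2-) = 0.03074 × 0.1287 = 3.956 × 10^-3 mol
n(I2) = n(S2O3^2-)/2 = 1.978 × 10^-3 mol
From the 1:3 ratio, n(IO3^-) in the aliquot = 1/3 × 1.978 × 10^-3 = 6.594 × 10^-4 mol
[IO3^-] = 6.594 × 10^-4 / 0.009970 = 0.06614 mol/L

0.06614 mol/L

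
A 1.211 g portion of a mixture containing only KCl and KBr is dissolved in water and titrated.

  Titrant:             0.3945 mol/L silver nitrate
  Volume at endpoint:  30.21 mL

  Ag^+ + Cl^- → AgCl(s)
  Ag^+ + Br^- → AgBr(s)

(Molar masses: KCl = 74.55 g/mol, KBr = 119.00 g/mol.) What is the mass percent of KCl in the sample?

n(AgNO3) = 0.03021 × 0.3945 = 0.01192 mol
Let x = n(KCl), y = n(KBr).
Titrant: 1x + 1y = 0.01192;  mass: 74.55x + 119.00y = 1.211
Solving, x = 4.662 × 10^-3 mol, y = 7.256 × 10^-3 mol
mass of KCl = 4.662 × 10^-3 × 74.55 = 0.3475 g
% KCl = 0.3475 / 1.211 × 100 = 28.70 %

28.70 %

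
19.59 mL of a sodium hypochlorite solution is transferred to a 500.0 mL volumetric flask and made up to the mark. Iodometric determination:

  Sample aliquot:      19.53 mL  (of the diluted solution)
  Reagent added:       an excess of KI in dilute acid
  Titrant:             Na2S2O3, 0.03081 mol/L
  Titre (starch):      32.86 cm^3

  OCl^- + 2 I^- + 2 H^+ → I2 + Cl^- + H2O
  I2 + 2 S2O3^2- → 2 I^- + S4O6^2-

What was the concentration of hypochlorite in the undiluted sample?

0.6615 mol/L

n(S2O3^2-) = 0.03286 × 0.03081 = 1.012 × 10^-3 mol
n(I2) = n(S2O3^2-)/2 = 5.062 × 10^-4 mol
n(OCl^-) in the aliquot = 5.062 × 10^-4 mol (1:1 ratio)
[OCl^-]_dilute = 5.062 × 10^-4 / 0.01953 = 0.02592 mol/L
[OCl^-]_original = 0.02592 × 500.0/19.59 = 0.6615 mol/L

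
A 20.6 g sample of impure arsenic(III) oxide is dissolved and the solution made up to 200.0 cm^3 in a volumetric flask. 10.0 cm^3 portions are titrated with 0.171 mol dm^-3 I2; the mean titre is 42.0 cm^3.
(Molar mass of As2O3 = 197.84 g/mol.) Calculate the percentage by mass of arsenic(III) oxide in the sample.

69.0 %

As2O3 + 2 I2 + 2 H2O → As2O5 + 4 HI
n(I2) per titration = 0.0420 × 0.171 = 7.18 × 10^-3 mol
From the 1:2 ratio, n(As2O3) in each aliquot = 1/2 × 7.18 × 10^-3 = 3.59 × 10^-3 mol
n(As2O3) in the whole flask = 3.59 × 10^-3 × 200.0/10.0 = 0.0718 mol
mass of As2O3 = 0.0718 × 197.84 = 14.2 g
% As2O3 = 14.2 / 20.6 × 100 = 69.0 %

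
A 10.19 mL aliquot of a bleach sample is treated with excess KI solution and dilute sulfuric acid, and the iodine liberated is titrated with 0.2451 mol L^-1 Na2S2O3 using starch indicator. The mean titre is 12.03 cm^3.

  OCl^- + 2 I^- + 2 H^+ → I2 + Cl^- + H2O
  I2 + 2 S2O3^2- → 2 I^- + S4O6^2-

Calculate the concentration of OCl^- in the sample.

0.1447 mol/L

n(S2O3^2-) = 0.01203 × 0.2451 = 2.949 × 10^-3 mol
n(I2) = n(S2O3^2-)/2 = 1.474 × 10^-3 mol
n(OCl^-) in the aliquot = 1.474 × 10^-3 mol (1:1 ratio)
[OCl^-] = 1.474 × 10^-3 / 0.01019 = 0.1447 mol/L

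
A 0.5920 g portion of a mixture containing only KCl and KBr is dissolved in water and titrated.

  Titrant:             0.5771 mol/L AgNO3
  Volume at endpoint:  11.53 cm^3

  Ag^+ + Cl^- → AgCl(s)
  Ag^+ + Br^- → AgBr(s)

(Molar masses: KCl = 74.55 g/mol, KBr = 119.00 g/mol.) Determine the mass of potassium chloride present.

n(AgNO3) = 0.01153 × 0.5771 = 6.654 × 10^-3 mol
Let x = n(KCl), y = n(KBr).
Titrant: 1x + 1y = 6.654 × 10^-3;  mass: 74.55x + 119.00y = 0.5920
Solving, x = 4.495 × 10^-3 mol, y = 2.159 × 10^-3 mol
mass of KCl = 4.495 × 10^-3 × 74.55 = 0.3351 g

0.3351 g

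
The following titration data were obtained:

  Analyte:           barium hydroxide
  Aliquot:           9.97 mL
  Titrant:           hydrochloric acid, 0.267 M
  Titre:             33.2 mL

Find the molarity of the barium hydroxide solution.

Ba(OH)2 + 2 HCl → BaCl2 + 2 H2O
n(HCl) = 0.0332 L × 0.267 mol/L = 8.86 × 10^-3 mol
From the 1:2 mole ratio, n(Ba(OH)2) = 1/2 × 8.86 × 10^-3 = 4.43 × 10^-3 mol
[Ba(OH)2] = 4.43 × 10^-3 mol / 0.00997 L = 0.445 mol/L

0.445 M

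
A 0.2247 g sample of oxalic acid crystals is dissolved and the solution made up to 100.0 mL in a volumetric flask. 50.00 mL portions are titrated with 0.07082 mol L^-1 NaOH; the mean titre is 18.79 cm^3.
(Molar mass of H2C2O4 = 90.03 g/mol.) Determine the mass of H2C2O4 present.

0.1198 g

H2C2O4 + 2 NaOH → Na2C2O4 + 2 H2O
n(NaOH) per titration = 0.01879 × 0.07082 = 1.331 × 10^-3 mol
From the 1:2 ratio, n(H2C2O4) in each aliquot = 1/2 × 1.331 × 10^-3 = 6.654 × 10^-4 mol
n(H2C2O4) in the whole flask = 6.654 × 10^-4 × 100.0/50.00 = 1.331 × 10^-3 mol
mass of H2C2O4 = 1.331 × 10^-3 × 90.03 = 0.1198 g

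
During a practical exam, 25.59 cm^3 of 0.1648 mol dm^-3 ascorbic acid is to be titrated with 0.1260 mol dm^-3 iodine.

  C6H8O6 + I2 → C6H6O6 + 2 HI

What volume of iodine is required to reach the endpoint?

33.47 mL

n(C6H8O6) = 0.02559 L × 0.1648 mol/L = 4.217 × 10^-3 mol
n(I2) = 4.217 × 10^-3 mol (1:1 stoichiometry)
V(I2) = 4.217 × 10^-3 mol / 0.1260 mol/L = 0.03347 L = 33.47 mL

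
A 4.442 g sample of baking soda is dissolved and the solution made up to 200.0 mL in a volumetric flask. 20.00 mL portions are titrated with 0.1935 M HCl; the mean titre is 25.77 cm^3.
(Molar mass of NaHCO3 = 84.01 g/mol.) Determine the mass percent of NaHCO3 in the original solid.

94.31 %

NaHCO3 + HCl → NaCl + H2O + CO2
n(HCl) per titration = 0.02577 × 0.1935 = 4.986 × 10^-3 mol
n(NaHCO3) in each aliquot = 4.986 × 10^-3 mol (1:1 ratio)
n(NaHCO3) in the whole flask = 4.986 × 10^-3 × 200.0/20.00 = 0.04986 mol
mass of NaHCO3 = 0.04986 × 84.01 = 4.189 g
% NaHCO3 = 4.189 / 4.442 × 100 = 94.31 %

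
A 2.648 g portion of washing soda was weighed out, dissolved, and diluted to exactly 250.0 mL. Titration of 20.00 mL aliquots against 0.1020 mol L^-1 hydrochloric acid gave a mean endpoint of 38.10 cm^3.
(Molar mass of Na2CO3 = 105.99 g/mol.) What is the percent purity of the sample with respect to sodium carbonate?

Na2CO3 + 2 HCl → 2 NaCl + H2O + CO2
n(HCl) per titration = 0.03810 × 0.1020 = 3.886 × 10^-3 mol
From the 1:2 ratio, n(Na2CO3) in each aliquot = 1/2 × 3.886 × 10^-3 = 1.943 × 10^-3 mol
n(Na2CO3) in the whole flask = 1.943 × 10^-3 × 250.0/20.00 = 0.02429 mol
mass of Na2CO3 = 0.02429 × 105.99 = 2.574 g
% Na2CO3 = 2.574 / 2.648 × 100 = 97.22 %

97.22 %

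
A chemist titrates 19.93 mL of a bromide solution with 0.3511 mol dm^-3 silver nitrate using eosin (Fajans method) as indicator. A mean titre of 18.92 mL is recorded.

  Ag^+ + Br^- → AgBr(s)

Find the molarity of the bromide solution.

0.3333 mol/L

n(AgNO3) = 0.01892 L × 0.3511 mol/L = 6.643 × 10^-3 mol
n(Br-) = 6.643 × 10^-3 mol (1:1 mole ratio)
[Br-] = 6.643 × 10^-3 mol / 0.01993 L = 0.3333 mol/L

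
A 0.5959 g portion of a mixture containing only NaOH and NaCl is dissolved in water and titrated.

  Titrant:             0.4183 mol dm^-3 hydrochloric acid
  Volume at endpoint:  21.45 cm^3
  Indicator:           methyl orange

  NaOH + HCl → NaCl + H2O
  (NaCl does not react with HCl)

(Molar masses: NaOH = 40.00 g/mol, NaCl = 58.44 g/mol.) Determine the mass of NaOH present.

n(HCl) = 0.02145 × 0.4183 = 8.973 × 10^-3 mol
Let x = n(NaOH), y = n(NaCl).
Titrant: 1x = 8.973 × 10^-3;  mass: 40.00x + 58.44y = 0.5959
Solving, x = 8.973 × 10^-3 mol, y = 4.055 × 10^-3 mol
mass of NaOH = 8.973 × 10^-3 × 40.00 = 0.3589 g

0.3589 g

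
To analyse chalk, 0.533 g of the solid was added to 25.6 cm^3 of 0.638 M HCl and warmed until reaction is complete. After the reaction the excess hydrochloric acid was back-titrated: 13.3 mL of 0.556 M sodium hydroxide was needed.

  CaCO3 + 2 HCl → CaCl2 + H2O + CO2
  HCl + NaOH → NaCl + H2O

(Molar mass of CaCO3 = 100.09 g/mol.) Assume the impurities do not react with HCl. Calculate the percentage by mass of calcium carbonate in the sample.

n(HCl) added = 0.0256 × 0.638 = 0.0163 mol
n(NaOH) used in back-titration = 0.0133 × 0.556 = 7.39 × 10^-3 mol
n(HCl) left over = 7.39 × 10^-3 mol (1:1 ratio)
n(HCl) consumed by analyte = 0.0163 − 7.39 × 10^-3 = 8.94 × 10^-3 mol
From the 1:2 ratio, n(CaCO3) = 1/2 × 8.94 × 10^-3 = 4.47 × 10^-3 mol
mass of CaCO3 = 4.47 × 10^-3 × 100.09 = 0.447 g
% CaCO3 = 0.447 / 0.533 × 100 = 83.9 %

83.9 %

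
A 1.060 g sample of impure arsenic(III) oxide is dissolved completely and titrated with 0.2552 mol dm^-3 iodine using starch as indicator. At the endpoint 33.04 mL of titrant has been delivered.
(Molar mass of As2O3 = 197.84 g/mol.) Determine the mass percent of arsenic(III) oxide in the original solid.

As2O3 + 2 I2 + 2 H2O → As2O5 + 4 HI
n(I2) = 0.03304 L × 0.2552 mol/L = 8.432 × 10^-3 mol
From the 1:2 ratio, n(As2O3) = 1/2 × 8.432 × 10^-3 = 4.216 × 10^-3 mol
mass of As2O3 = 4.216 × 10^-3 × 197.84 g/mol = 0.8341 g
% As2O3 = 0.8341 / 1.060 × 100 = 78.69 %

78.69 %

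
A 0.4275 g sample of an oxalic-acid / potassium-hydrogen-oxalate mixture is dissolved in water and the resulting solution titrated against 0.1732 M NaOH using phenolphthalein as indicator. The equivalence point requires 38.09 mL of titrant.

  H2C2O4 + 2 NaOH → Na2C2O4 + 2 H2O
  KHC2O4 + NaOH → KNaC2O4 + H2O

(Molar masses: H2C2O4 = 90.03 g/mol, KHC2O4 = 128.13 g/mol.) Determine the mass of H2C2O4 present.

n(NaOH) = 0.03809 × 0.1732 = 6.597 × 10^-3 mol
Let x = n(H2C2O4), y = n(KHC2O4).
Titrant: 2x + 1y = 6.597 × 10^-3;  mass: 90.03x + 128.13y = 0.4275
Solving, x = 2.513 × 10^-3 mol, y = 1.570 × 10^-3 mol
mass of H2C2O4 = 2.513 × 10^-3 × 90.03 = 0.2263 g

0.2263 g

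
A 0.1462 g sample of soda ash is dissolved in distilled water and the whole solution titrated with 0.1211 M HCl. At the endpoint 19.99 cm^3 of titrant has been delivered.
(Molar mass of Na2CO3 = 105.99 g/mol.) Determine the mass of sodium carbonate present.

Na2CO3 + 2 HCl → 2 NaCl + H2O + CO2
n(HCl) = 0.01999 L × 0.1211 mol/L = 2.421 × 10^-3 mol
From the 1:2 ratio, n(Na2CO3) = 1/2 × 2.421 × 10^-3 = 1.210 × 10^-3 mol
mass of Na2CO3 = 1.210 × 10^-3 × 105.99 g/mol = 0.1283 g

0.1283 g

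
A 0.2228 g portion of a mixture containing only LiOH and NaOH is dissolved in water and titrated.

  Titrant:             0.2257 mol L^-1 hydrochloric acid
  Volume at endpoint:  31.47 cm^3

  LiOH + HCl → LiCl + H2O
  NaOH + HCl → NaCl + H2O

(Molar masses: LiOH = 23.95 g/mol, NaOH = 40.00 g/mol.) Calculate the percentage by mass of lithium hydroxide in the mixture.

n(HCl) = 0.03147 × 0.2257 = 7.103 × 10^-3 mol
Let x = n(LiOH), y = n(NaOH).
Titrant: 1x + 1y = 7.103 × 10^-3;  mass: 23.95x + 40.00y = 0.2228
Solving, x = 3.820 × 10^-3 mol, y = 3.283 × 10^-3 mol
mass of LiOH = 3.820 × 10^-3 × 23.95 = 0.09149 g
% LiOH = 0.09149 / 0.2228 × 100 = 41.06 %

41.06 %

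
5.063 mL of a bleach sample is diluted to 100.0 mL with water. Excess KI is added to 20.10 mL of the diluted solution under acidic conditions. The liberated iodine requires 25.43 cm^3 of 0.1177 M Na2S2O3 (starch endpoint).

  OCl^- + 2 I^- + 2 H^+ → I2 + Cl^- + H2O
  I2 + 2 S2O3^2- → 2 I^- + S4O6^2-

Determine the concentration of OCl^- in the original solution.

1.471 M

n(S2O3^2-) = 0.02543 × 0.1177 = 2.993 × 10^-3 mol
n(I2) = n(S2O3^2-)/2 = 1.497 × 10^-3 mol
n(OCl^-) in the aliquot = 1.497 × 10^-3 mol (1:1 ratio)
[OCl^-]_dilute = 1.497 × 10^-3 / 0.02010 = 0.07446 mol/L
[OCl^-]_original = 0.07446 × 100.0/5.063 = 1.471 mol/L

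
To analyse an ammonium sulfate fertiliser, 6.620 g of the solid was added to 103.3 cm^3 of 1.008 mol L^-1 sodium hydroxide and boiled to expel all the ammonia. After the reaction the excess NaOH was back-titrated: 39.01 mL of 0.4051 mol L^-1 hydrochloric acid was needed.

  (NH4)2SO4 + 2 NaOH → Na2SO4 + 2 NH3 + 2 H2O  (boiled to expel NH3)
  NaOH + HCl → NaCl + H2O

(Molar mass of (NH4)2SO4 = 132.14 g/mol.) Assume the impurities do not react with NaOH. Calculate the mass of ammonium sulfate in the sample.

5.836 g

n(NaOH) added = 0.1033 × 1.008 = 0.1041 mol
n(HCl) used in back-titration = 0.03901 × 0.4051 = 0.01580 mol
n(NaOH) left over = 0.01580 mol (1:1 ratio)
n(NaOH) consumed by analyte = 0.1041 − 0.01580 = 0.08832 mol
From the 1:2 ratio, n((NH4)2SO4) = 1/2 × 0.08832 = 0.04416 mol
mass of (NH4)2SO4 = 0.04416 × 132.14 = 5.836 g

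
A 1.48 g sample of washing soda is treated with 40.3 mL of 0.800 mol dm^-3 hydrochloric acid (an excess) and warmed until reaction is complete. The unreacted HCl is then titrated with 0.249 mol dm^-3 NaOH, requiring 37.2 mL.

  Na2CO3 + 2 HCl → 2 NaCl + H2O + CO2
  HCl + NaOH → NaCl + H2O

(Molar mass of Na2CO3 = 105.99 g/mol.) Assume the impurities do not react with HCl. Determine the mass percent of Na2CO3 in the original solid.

82.3 %

n(HCl) added = 0.0403 × 0.800 = 0.0322 mol
n(NaOH) used in back-titration = 0.0372 × 0.249 = 9.26 × 10^-3 mol
n(HCl) left over = 9.26 × 10^-3 mol (1:1 ratio)
n(HCl) consumed by analyte = 0.0322 − 9.26 × 10^-3 = 0.0230 mol
From the 1:2 ratio, n(Na2CO3) = 1/2 × 0.0230 = 0.0115 mol
mass of Na2CO3 = 0.0115 × 105.99 = 1.22 g
% Na2CO3 = 1.22 / 1.48 × 100 = 82.3 %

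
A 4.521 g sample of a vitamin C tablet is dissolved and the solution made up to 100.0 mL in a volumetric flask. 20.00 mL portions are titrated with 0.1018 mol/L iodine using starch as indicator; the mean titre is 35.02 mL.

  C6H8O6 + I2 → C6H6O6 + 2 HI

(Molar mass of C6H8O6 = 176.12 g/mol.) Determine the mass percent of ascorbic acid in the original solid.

n(I2) per titration = 0.03502 × 0.1018 = 3.565 × 10^-3 mol
n(C6H8O6) in each aliquot = 3.565 × 10^-3 mol (1:1 ratio)
n(C6H8O6) in the whole flask = 3.565 × 10^-3 × 100.0/20.00 = 0.01783 mol
mass of C6H8O6 = 0.01783 × 176.12 = 3.139 g
% C6H8O6 = 3.139 / 4.521 × 100 = 69.44 %

69.44 %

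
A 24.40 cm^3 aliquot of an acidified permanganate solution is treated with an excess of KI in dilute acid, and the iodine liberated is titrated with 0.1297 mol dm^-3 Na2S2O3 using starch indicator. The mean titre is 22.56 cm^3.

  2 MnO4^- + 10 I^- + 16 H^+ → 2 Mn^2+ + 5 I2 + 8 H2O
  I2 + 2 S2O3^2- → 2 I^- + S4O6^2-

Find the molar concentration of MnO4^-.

n(S2O3^2-) = 0.02256 × 0.1297 = 2.926 × 10^-3 mol
n(I2) = n(S2O3^2-)/2 = 1.463 × 10^-3 mol
From the 2:5 ratio, n(MnO4^-) in the aliquot = 2/5 × 1.463 × 10^-3 = 5.852 × 10^-4 mol
[MnO4^-] = 5.852 × 10^-4 / 0.02440 = 0.02398 mol/L

0.02398 mol/L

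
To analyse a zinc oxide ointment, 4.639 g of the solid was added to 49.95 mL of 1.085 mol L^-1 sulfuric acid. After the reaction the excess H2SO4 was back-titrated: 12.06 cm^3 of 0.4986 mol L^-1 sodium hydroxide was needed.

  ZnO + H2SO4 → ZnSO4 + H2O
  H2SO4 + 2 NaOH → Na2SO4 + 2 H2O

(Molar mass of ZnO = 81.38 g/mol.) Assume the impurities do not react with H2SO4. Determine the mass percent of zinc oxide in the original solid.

n(H2SO4) added = 0.04995 × 1.085 = 0.05420 mol
n(NaOH) used in back-titration = 0.01206 × 0.4986 = 6.013 × 10^-3 mol
From the 1:2 ratio, n(H2SO4) left over = 1/2 × 6.013 × 10^-3 = 3.007 × 10^-3 mol
n(H2SO4) consumed by analyte = 0.05420 − 3.007 × 10^-3 = 0.05119 mol
n(ZnO) = 0.05119 mol (1:1 ratio)
mass of ZnO = 0.05119 × 81.38 = 4.166 g
% ZnO = 4.166 / 4.639 × 100 = 89.80 %

89.80 %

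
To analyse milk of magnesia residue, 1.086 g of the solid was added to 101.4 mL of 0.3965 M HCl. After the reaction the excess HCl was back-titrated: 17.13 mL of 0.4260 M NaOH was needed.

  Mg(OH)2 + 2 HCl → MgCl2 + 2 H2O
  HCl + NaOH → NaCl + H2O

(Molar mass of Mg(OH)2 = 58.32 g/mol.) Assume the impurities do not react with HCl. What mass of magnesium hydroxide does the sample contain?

0.9596 g

n(HCl) added = 0.1014 × 0.3965 = 0.04021 mol
n(NaOH) used in back-titration = 0.01713 × 0.4260 = 7.297 × 10^-3 mol
n(HCl) left over = 7.297 × 10^-3 mol (1:1 ratio)
n(HCl) consumed by analyte = 0.04021 − 7.297 × 10^-3 = 0.03291 mol
From the 1:2 ratio, n(Mg(OH)2) = 1/2 × 0.03291 = 0.01645 mol
mass of Mg(OH)2 = 0.01645 × 58.32 = 0.9596 g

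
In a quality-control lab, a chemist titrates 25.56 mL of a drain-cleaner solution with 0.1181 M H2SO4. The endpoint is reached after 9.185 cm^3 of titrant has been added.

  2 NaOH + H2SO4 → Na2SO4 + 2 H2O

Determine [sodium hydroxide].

n(H2SO4) = 0.009185 L × 0.1181 mol/L = 1.085 × 10^-3 mol
From the 2:1 mole ratio, n(NaOH) = 2/1 × 1.085 × 10^-3 = 2.169 × 10^-3 mol
[NaOH] = 2.169 × 10^-3 mol / 0.02556 L = 0.08488 mol/L

0.08488 M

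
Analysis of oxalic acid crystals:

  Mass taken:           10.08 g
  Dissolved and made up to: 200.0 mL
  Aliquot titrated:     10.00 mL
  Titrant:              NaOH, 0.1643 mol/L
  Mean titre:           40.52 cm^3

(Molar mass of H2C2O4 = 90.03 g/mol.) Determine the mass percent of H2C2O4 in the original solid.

H2C2O4 + 2 NaOH → Na2C2O4 + 2 H2O
n(NaOH) per titration = 0.04052 × 0.1643 = 6.657 × 10^-3 mol
From the 1:2 ratio, n(H2C2O4) in each aliquot = 1/2 × 6.657 × 10^-3 = 3.329 × 10^-3 mol
n(H2C2O4) in the whole flask = 3.329 × 10^-3 × 200.0/10.00 = 0.06657 mol
mass of H2C2O4 = 0.06657 × 90.03 = 5.994 g
% H2C2O4 = 5.994 / 10.08 × 100 = 59.46 %

59.46 %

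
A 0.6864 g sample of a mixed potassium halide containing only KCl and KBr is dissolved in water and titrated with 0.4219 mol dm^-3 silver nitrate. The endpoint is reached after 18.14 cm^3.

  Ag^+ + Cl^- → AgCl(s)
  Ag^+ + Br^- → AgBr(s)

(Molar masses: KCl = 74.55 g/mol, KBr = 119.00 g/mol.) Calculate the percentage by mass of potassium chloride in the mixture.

n(AgNO3) = 0.01814 × 0.4219 = 7.653 × 10^-3 mol
Let x = n(KCl), y = n(KBr).
Titrant: 1x + 1y = 7.653 × 10^-3;  mass: 74.55x + 119.00y = 0.6864
Solving, x = 5.047 × 10^-3 mol, y = 2.606 × 10^-3 mol
mass of KCl = 5.047 × 10^-3 × 74.55 = 0.3763 g
% KCl = 0.3763 / 0.6864 × 100 = 54.82 %

54.82 %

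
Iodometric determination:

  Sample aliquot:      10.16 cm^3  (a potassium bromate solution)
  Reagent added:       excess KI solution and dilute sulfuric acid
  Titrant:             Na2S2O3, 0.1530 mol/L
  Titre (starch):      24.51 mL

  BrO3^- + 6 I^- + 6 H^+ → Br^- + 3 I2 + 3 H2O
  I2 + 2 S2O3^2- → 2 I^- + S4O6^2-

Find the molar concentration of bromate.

n(S2O3^2-) = 0.02451 × 0.1530 = 3.750 × 10^-3 mol
n(I2) = n(S2O3^2-)/2 = 1.875 × 10^-3 mol
From the 1:3 ratio, n(BrO3^-) in the aliquot = 1/3 × 1.875 × 10^-3 = 6.250 × 10^-4 mol
[BrO3^-] = 6.250 × 10^-4 / 0.01016 = 0.06152 mol/L

0.06152 mol/L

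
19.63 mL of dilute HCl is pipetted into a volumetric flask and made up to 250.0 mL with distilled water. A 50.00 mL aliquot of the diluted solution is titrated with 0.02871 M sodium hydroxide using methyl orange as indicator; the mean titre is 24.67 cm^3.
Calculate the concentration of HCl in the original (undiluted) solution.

HCl + NaOH → NaCl + H2O
n(NaOH) = 0.02467 × 0.02871 = 7.083 × 10^-4 mol
n(HCl) in the aliquot = 7.083 × 10^-4 mol (1:1 ratio)
[HCl]_dilute = 7.083 × 10^-4 / 0.05000 = 0.01417 mol/L
Dilution factor = 250.0 / 19.63 = 12.74
[HCl]_stock = 0.01417 × 12.74 = 0.1804 mol/L

0.1804 M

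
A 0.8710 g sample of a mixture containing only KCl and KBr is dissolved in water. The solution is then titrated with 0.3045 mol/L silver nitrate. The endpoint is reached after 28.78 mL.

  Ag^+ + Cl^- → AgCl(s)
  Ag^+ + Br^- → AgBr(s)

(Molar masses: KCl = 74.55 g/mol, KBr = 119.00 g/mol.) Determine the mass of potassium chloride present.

n(AgNO3) = 0.02878 × 0.3045 = 8.764 × 10^-3 mol
Let x = n(KCl), y = n(KBr).
Titrant: 1x + 1y = 8.764 × 10^-3;  mass: 74.55x + 119.00y = 0.8710
Solving, x = 3.866 × 10^-3 mol, y = 4.897 × 10^-3 mol
mass of KCl = 3.866 × 10^-3 × 74.55 = 0.2882 g

0.2882 g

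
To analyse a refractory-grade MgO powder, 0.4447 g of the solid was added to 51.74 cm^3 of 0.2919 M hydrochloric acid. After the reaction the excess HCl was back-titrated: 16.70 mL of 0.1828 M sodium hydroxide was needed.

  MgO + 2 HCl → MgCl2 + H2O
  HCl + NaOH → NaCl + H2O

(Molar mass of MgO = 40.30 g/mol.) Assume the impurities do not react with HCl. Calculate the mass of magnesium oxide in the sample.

0.2428 g

n(HCl) added = 0.05174 × 0.2919 = 0.01510 mol
n(NaOH) used in back-titration = 0.01670 × 0.1828 = 3.053 × 10^-3 mol
n(HCl) left over = 3.053 × 10^-3 mol (1:1 ratio)
n(HCl) consumed by analyte = 0.01510 − 3.053 × 10^-3 = 0.01205 mol
From the 1:2 ratio, n(MgO) = 1/2 × 0.01205 = 6.025 × 10^-3 mol
mass of MgO = 6.025 × 10^-3 × 40.30 = 0.2428 g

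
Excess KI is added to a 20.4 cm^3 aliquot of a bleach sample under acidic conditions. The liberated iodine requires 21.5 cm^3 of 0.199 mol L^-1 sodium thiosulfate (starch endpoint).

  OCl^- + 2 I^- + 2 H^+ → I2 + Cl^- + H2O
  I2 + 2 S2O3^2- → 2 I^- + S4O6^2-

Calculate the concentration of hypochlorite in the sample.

0.105 mol/L

n(S2O3^2-) = 0.0215 × 0.199 = 4.28 × 10^-3 mol
n(I2) = n(S2O3^2-)/2 = 2.14 × 10^-3 mol
n(OCl^-) in the aliquot = 2.14 × 10^-3 mol (1:1 ratio)
[OCl^-] = 2.14 × 10^-3 / 0.0204 = 0.105 mol/L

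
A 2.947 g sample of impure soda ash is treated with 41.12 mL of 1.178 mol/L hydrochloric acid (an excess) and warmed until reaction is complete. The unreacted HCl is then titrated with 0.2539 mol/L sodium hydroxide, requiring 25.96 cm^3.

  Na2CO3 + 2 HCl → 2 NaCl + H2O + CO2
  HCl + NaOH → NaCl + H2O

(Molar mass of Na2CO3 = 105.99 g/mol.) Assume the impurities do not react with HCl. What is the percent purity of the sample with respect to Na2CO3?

75.25 %

n(HCl) added = 0.04112 × 1.178 = 0.04844 mol
n(NaOH) used in back-titration = 0.02596 × 0.2539 = 6.591 × 10^-3 mol
n(HCl) left over = 6.591 × 10^-3 mol (1:1 ratio)
n(HCl) consumed by analyte = 0.04844 − 6.591 × 10^-3 = 0.04185 mol
From the 1:2 ratio, n(Na2CO3) = 1/2 × 0.04185 = 0.02092 mol
mass of Na2CO3 = 0.02092 × 105.99 = 2.218 g
% Na2CO3 = 2.218 / 2.947 × 100 = 75.25 %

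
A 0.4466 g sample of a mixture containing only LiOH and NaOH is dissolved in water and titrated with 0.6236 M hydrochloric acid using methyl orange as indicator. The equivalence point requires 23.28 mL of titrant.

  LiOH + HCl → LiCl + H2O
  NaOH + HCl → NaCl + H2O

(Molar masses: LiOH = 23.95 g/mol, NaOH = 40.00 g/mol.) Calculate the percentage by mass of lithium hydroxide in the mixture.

n(HCl) = 0.02328 × 0.6236 = 0.01452 mol
Let x = n(LiOH), y = n(NaOH).
Titrant: 1x + 1y = 0.01452;  mass: 23.95x + 40.00y = 0.4466
Solving, x = 8.355 × 10^-3 mol, y = 6.162 × 10^-3 mol
mass of LiOH = 8.355 × 10^-3 × 23.95 = 0.2001 g
% LiOH = 0.2001 / 0.4466 × 100 = 44.81 %

44.81 %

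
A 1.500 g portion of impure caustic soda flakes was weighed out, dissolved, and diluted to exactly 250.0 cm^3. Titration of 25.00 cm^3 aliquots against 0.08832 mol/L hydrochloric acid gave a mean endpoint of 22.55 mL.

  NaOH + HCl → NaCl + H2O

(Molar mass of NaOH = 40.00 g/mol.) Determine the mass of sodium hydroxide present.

n(HCl) per titration = 0.02255 × 0.08832 = 1.992 × 10^-3 mol
n(NaOH) in each aliquot = 1.992 × 10^-3 mol (1:1 ratio)
n(NaOH) in the whole flask = 1.992 × 10^-3 × 250.0/25.00 = 0.01992 mol
mass of NaOH = 0.01992 × 40.00 = 0.7966 g

0.7966 g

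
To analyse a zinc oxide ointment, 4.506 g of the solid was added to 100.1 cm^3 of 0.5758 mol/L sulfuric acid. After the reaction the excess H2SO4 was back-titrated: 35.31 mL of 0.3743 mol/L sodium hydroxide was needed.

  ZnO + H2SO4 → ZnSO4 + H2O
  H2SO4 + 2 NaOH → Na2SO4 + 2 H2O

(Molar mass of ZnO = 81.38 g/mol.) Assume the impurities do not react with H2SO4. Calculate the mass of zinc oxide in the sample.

n(H2SO4) added = 0.1001 × 0.5758 = 0.05764 mol
n(NaOH) used in back-titration = 0.03531 × 0.3743 = 0.01322 mol
From the 1:2 ratio, n(H2SO4) left over = 1/2 × 0.01322 = 6.608 × 10^-3 mol
n(H2SO4) consumed by analyte = 0.05764 − 6.608 × 10^-3 = 0.05103 mol
n(ZnO) = 0.05103 mol (1:1 ratio)
mass of ZnO = 0.05103 × 81.38 = 4.153 g

4.153 g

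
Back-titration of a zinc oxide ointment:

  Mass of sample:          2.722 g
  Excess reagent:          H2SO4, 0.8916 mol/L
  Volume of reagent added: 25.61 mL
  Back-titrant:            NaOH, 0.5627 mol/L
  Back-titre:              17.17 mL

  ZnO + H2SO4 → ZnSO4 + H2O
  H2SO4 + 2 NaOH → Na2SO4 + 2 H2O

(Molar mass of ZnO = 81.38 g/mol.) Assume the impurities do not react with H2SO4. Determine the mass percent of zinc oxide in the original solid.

n(H2SO4) added = 0.02561 × 0.8916 = 0.02283 mol
n(NaOH) used in back-titration = 0.01717 × 0.5627 = 9.662 × 10^-3 mol
From the 1:2 ratio, n(H2SO4) left over = 1/2 × 9.662 × 10^-3 = 4.831 × 10^-3 mol
n(H2SO4) consumed by analyte = 0.02283 − 4.831 × 10^-3 = 0.01800 mol
n(ZnO) = 0.01800 mol (1:1 ratio)
mass of ZnO = 0.01800 × 81.38 = 1.465 g
% ZnO = 1.465 / 2.722 × 100 = 53.82 %

53.82 %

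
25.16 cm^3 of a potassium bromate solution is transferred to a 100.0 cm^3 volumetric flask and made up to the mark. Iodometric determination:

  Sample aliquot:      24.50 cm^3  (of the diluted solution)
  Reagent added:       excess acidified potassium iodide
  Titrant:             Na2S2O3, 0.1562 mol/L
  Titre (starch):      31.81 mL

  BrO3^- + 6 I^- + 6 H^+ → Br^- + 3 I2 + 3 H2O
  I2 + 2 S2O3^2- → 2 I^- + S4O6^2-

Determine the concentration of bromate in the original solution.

0.1343 mol/L

n(S2O3^2-) = 0.03181 × 0.1562 = 4.969 × 10^-3 mol
n(I2) = n(S2O3^2-)/2 = 2.484 × 10^-3 mol
From the 1:3 ratio, n(BrO3^-) in the aliquot = 1/3 × 2.484 × 10^-3 = 8.281 × 10^-4 mol
[BrO3^-]_dilute = 8.281 × 10^-4 / 0.02450 = 0.03380 mol/L
[BrO3^-]_original = 0.03380 × 100.0/25.16 = 0.1343 mol/L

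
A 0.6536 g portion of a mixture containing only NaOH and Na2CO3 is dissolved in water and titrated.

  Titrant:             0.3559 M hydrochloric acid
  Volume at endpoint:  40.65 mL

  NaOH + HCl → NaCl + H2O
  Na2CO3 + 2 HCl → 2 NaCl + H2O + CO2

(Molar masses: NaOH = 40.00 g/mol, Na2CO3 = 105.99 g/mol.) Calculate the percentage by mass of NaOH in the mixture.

53.26 %

n(HCl) = 0.04065 × 0.3559 = 0.01447 mol
Let x = n(NaOH), y = n(Na2CO3).
Titrant: 1x + 2y = 0.01447;  mass: 40.00x + 105.99y = 0.6536
Solving, x = 8.703 × 10^-3 mol, y = 2.882 × 10^-3 mol
mass of NaOH = 8.703 × 10^-3 × 40.00 = 0.3481 g
% NaOH = 0.3481 / 0.6536 × 100 = 53.26 %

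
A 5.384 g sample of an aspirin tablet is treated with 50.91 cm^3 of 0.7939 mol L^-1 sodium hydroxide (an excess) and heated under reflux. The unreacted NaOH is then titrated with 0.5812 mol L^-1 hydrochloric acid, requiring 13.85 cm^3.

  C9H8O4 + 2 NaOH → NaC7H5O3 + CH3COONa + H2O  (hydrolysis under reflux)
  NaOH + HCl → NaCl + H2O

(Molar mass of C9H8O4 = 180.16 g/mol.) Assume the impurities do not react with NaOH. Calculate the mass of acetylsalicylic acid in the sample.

2.916 g

n(NaOH) added = 0.05091 × 0.7939 = 0.04042 mol
n(HCl) used in back-titration = 0.01385 × 0.5812 = 8.050 × 10^-3 mol
n(NaOH) left over = 8.050 × 10^-3 mol (1:1 ratio)
n(NaOH) consumed by analyte = 0.04042 − 8.050 × 10^-3 = 0.03237 mol
From the 1:2 ratio, n(C9H8O4) = 1/2 × 0.03237 = 0.01618 mol
mass of C9H8O4 = 0.01618 × 180.16 = 2.916 g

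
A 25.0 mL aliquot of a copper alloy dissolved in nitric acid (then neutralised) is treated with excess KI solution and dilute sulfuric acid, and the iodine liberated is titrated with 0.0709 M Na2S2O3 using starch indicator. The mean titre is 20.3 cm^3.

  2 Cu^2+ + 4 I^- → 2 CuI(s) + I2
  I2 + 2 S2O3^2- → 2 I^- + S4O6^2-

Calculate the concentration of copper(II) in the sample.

0.0576 M

n(S2O3^2-) = 0.0203 × 0.0709 = 1.44 × 10^-3 mol
n(I2) = n(S2O3^2-)/2 = 7.20 × 10^-4 mol
From the 2:1 ratio, n(Cu2+) in the aliquot = 2/1 × 7.20 × 10^-4 = 1.44 × 10^-3 mol
[Cu2+] = 1.44 × 10^-3 / 0.0250 = 0.0576 mol/L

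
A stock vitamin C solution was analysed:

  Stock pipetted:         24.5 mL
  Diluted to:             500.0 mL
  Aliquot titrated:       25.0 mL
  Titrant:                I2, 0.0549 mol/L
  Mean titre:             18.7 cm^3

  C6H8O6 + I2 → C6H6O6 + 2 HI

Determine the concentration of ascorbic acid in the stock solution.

n(I2) = 0.0187 × 0.0549 = 1.03 × 10^-3 mol
n(C6H8O6) in the aliquot = 1.03 × 10^-3 mol (1:1 ratio)
[C6H8O6]_dilute = 1.03 × 10^-3 / 0.0250 = 0.0411 mol/L
Dilution factor = 500.0 / 24.5 = 20.41
[C6H8O6]_stock = 0.0411 × 20.41 = 0.838 mol/L

0.838 mol/L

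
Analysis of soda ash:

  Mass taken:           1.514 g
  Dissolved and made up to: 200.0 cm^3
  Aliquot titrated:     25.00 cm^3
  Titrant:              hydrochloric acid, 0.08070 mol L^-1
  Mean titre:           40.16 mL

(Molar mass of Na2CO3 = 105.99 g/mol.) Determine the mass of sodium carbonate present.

Na2CO3 + 2 HCl → 2 NaCl + H2O + CO2
n(HCl) per titration = 0.04016 × 0.08070 = 3.241 × 10^-3 mol
From the 1:2 ratio, n(Na2CO3) in each aliquot = 1/2 × 3.241 × 10^-3 = 1.620 × 10^-3 mol
n(Na2CO3) in the whole flask = 1.620 × 10^-3 × 200.0/25.00 = 0.01296 mol
mass of Na2CO3 = 0.01296 × 105.99 = 1.374 g

1.374 g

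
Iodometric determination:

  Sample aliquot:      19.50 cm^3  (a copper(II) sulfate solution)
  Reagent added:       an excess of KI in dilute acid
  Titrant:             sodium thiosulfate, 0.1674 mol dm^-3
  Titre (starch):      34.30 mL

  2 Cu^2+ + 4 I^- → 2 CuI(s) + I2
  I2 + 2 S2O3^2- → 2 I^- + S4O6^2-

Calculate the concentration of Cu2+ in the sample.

0.2945 mol/L

n(S2O3^2-) = 0.03430 × 0.1674 = 5.742 × 10^-3 mol
n(I2) = n(S2O3^2-)/2 = 2.871 × 10^-3 mol
From the 2:1 ratio, n(Cu2+) in the aliquot = 2/1 × 2.871 × 10^-3 = 5.742 × 10^-3 mol
[Cu2+] = 5.742 × 10^-3 / 0.01950 = 0.2945 mol/L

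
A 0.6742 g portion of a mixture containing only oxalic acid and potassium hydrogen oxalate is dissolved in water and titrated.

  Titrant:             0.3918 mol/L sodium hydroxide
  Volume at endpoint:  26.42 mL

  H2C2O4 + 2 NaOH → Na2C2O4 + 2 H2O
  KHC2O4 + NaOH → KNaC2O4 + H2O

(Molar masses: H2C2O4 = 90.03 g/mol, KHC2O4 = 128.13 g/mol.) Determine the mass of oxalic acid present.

n(NaOH) = 0.02642 × 0.3918 = 0.01035 mol
Let x = n(H2C2O4), y = n(KHC2O4).
Titrant: 2x + 1y = 0.01035;  mass: 90.03x + 128.13y = 0.6742
Solving, x = 3.923 × 10^-3 mol, y = 2.505 × 10^-3 mol
mass of H2C2O4 = 3.923 × 10^-3 × 90.03 = 0.3532 g

0.3532 g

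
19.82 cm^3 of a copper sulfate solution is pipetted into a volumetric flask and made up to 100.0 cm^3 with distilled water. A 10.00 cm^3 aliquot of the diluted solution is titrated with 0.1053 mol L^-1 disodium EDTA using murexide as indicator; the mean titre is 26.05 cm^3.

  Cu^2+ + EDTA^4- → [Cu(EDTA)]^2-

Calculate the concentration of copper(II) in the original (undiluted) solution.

n(EDTA) = 0.02605 × 0.1053 = 2.743 × 10^-3 mol
n(Cu2+) in the aliquot = 2.743 × 10^-3 mol (1:1 ratio)
[Cu2+]_dilute = 2.743 × 10^-3 / 0.01000 = 0.2743 mol/L
Dilution factor = 100.0 / 19.82 = 5.045
[Cu2+]_stock = 0.2743 × 5.045 = 1.384 mol/L

1.384 mol/L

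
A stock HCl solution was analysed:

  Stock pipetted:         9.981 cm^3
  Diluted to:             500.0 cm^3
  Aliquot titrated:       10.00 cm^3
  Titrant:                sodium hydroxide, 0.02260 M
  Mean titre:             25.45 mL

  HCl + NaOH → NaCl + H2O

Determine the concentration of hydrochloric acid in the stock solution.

2.881 M

n(NaOH) = 0.02545 × 0.02260 = 5.752 × 10^-4 mol
n(HCl) in the aliquot = 5.752 × 10^-4 mol (1:1 ratio)
[HCl]_dilute = 5.752 × 10^-4 / 0.01000 = 0.05752 mol/L
Dilution factor = 500.0 / 9.981 = 50.10
[HCl]_stock = 0.05752 × 50.10 = 2.881 mol/L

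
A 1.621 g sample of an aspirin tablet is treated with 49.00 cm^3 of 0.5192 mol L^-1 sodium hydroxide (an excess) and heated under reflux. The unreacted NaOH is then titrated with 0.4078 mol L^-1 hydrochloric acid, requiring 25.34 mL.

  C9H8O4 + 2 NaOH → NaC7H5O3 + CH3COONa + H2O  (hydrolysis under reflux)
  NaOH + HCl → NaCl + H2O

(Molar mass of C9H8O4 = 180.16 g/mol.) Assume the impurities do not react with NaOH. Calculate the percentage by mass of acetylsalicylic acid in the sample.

83.95 %

n(NaOH) added = 0.04900 × 0.5192 = 0.02544 mol
n(HCl) used in back-titration = 0.02534 × 0.4078 = 0.01033 mol
n(NaOH) left over = 0.01033 mol (1:1 ratio)
n(NaOH) consumed by analyte = 0.02544 − 0.01033 = 0.01511 mol
From the 1:2 ratio, n(C9H8O4) = 1/2 × 0.01511 = 7.554 × 10^-3 mol
mass of C9H8O4 = 7.554 × 10^-3 × 180.16 = 1.361 g
% C9H8O4 = 1.361 / 1.621 × 100 = 83.95 %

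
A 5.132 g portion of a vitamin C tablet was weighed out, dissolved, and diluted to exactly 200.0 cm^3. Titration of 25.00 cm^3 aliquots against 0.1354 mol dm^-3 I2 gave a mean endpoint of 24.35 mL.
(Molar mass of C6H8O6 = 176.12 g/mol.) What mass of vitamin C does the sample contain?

C6H8O6 + I2 → C6H6O6 + 2 HI
n(I2) per titration = 0.02435 × 0.1354 = 3.297 × 10^-3 mol
n(C6H8O6) in each aliquot = 3.297 × 10^-3 mol (1:1 ratio)
n(C6H8O6) in the whole flask = 3.297 × 10^-3 × 200.0/25.00 = 0.02638 mol
mass of C6H8O6 = 0.02638 × 176.12 = 4.645 g

4.645 g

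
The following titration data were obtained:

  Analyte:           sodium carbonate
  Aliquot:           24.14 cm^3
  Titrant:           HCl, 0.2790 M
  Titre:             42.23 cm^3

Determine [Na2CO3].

Na2CO3 + 2 HCl → 2 NaCl + H2O + CO2
n(HCl) = 0.04223 L × 0.2790 mol/L = 0.01178 mol
From the 1:2 mole ratio, n(Na2CO3) = 1/2 × 0.01178 = 5.891 × 10^-3 mol
[Na2CO3] = 5.891 × 10^-3 mol / 0.02414 L = 0.2440 mol/L

0.2440 M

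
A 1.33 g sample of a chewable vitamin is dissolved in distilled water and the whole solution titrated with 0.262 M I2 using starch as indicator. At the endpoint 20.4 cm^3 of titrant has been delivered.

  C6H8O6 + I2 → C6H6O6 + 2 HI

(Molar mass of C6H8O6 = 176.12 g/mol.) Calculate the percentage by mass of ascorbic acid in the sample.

70.8 %

n(I2) = 0.0204 L × 0.262 mol/L = 5.34 × 10^-3 mol
n(C6H8O6) = 5.34 × 10^-3 mol (1:1 ratio)
mass of C6H8O6 = 5.34 × 10^-3 × 176.12 g/mol = 0.941 g
% C6H8O6 = 0.941 / 1.33 × 100 = 70.8 %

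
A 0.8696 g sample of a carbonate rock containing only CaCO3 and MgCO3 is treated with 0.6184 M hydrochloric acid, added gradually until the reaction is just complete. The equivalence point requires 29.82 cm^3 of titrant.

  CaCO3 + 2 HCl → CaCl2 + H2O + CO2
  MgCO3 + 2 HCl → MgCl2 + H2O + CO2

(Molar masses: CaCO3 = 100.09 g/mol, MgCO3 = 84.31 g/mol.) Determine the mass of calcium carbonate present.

0.5850 g

n(HCl) = 0.02982 × 0.6184 = 0.01844 mol
Let x = n(CaCO3), y = n(MgCO3).
Titrant: 2x + 2y = 0.01844;  mass: 100.09x + 84.31y = 0.8696
Solving, x = 5.845 × 10^-3 mol, y = 3.375 × 10^-3 mol
mass of CaCO3 = 5.845 × 10^-3 × 100.09 = 0.5850 g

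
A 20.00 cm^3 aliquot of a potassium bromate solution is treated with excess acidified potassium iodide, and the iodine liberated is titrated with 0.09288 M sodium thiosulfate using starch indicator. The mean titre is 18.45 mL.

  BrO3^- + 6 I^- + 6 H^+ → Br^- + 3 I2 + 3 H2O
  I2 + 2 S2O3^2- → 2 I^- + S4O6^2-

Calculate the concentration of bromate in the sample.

0.01428 M

n(S2O3^2-) = 0.01845 × 0.09288 = 1.714 × 10^-3 mol
n(I2) = n(S2O3^2-)/2 = 8.568 × 10^-4 mol
From the 1:3 ratio, n(BrO3^-) in the aliquot = 1/3 × 8.568 × 10^-4 = 2.856 × 10^-4 mol
[BrO3^-] = 2.856 × 10^-4 / 0.02000 = 0.01428 mol/L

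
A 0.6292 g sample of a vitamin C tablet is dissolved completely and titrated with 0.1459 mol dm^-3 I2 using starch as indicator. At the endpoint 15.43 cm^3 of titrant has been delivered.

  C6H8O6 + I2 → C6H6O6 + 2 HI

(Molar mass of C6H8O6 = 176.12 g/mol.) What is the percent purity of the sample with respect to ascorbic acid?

n(I2) = 0.01543 L × 0.1459 mol/L = 2.251 × 10^-3 mol
n(C6H8O6) = 2.251 × 10^-3 mol (1:1 ratio)
mass of C6H8O6 = 2.251 × 10^-3 × 176.12 g/mol = 0.3965 g
% C6H8O6 = 0.3965 / 0.6292 × 100 = 63.01 %

63.01 %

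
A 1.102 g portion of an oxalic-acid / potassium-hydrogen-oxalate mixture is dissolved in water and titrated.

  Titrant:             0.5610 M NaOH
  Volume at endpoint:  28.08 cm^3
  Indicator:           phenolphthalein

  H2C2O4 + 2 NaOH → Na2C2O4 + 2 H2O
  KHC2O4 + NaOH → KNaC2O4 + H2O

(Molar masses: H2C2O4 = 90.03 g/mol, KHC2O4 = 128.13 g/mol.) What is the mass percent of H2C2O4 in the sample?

n(NaOH) = 0.02808 × 0.5610 = 0.01575 mol
Let x = n(H2C2O4), y = n(KHC2O4).
Titrant: 2x + 1y = 0.01575;  mass: 90.03x + 128.13y = 1.102
Solving, x = 5.513 × 10^-3 mol, y = 4.727 × 10^-3 mol
mass of H2C2O4 = 5.513 × 10^-3 × 90.03 = 0.4963 g
% H2C2O4 = 0.4963 / 1.102 × 100 = 45.04 %

45.04 %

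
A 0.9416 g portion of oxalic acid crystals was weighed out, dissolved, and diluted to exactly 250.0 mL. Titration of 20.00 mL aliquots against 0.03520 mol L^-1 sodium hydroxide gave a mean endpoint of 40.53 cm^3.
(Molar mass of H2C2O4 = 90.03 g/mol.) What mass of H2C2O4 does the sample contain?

H2C2O4 + 2 NaOH → Na2C2O4 + 2 H2O
n(NaOH) per titration = 0.04053 × 0.03520 = 1.427 × 10^-3 mol
From the 1:2 ratio, n(H2C2O4) in each aliquot = 1/2 × 1.427 × 10^-3 = 7.133 × 10^-4 mol
n(H2C2O4) in the whole flask = 7.133 × 10^-4 × 250.0/20.00 = 8.917 × 10^-3 mol
mass of H2C2O4 = 8.917 × 10^-3 × 90.03 = 0.8028 g

0.8028 g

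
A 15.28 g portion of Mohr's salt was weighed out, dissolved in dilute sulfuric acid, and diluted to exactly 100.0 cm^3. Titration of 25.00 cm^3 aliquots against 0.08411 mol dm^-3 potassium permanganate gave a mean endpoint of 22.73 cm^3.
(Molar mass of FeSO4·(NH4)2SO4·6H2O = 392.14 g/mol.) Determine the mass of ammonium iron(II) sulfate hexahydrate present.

MnO4^- + 5 Fe^2+ + 8 H^+ → Mn^2+ + 5 Fe^3+ + 4 H2O
n(KMnO4) per titration = 0.02273 × 0.08411 = 1.912 × 10^-3 mol
From the 5:1 ratio, n(FeSO4·(NH4)2SO4·6H2O) in each aliquot = 5/1 × 1.912 × 10^-3 = 9.559 × 10^-3 mol
n(FeSO4·(NH4)2SO4·6H2O) in the whole flask = 9.559 × 10^-3 × 100.0/25.00 = 0.03824 mol
mass of FeSO4·(NH4)2SO4·6H2O = 0.03824 × 392.14 = 14.99 g

14.99 g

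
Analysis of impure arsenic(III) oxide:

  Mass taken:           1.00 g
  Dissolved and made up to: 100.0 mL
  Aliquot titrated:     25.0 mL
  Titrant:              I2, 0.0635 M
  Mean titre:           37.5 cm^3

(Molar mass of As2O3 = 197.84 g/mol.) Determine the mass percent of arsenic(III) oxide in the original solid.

94.2 %

As2O3 + 2 I2 + 2 H2O → As2O5 + 4 HI
n(I2) per titration = 0.0375 × 0.0635 = 2.38 × 10^-3 mol
From the 1:2 ratio, n(As2O3) in each aliquot = 1/2 × 2.38 × 10^-3 = 1.19 × 10^-3 mol
n(As2O3) in the whole flask = 1.19 × 10^-3 × 100.0/25.0 = 4.76 × 10^-3 mol
mass of As2O3 = 4.76 × 10^-3 × 197.84 = 0.942 g
% As2O3 = 0.942 / 1.00 × 100 = 94.2 %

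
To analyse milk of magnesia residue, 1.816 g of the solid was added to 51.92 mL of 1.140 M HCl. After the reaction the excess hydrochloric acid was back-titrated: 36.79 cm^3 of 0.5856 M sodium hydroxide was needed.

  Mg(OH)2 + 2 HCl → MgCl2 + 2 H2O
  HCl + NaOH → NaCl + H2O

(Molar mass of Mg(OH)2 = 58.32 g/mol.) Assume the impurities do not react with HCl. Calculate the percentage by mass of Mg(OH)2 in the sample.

n(HCl) added = 0.05192 × 1.140 = 0.05919 mol
n(NaOH) used in back-titration = 0.03679 × 0.5856 = 0.02154 mol
n(HCl) left over = 0.02154 mol (1:1 ratio)
n(HCl) consumed by analyte = 0.05919 − 0.02154 = 0.03764 mol
From the 1:2 ratio, n(Mg(OH)2) = 1/2 × 0.03764 = 0.01882 mol
mass of Mg(OH)2 = 0.01882 × 58.32 = 1.098 g
% Mg(OH)2 = 1.098 / 1.816 × 100 = 60.45 %

60.45 %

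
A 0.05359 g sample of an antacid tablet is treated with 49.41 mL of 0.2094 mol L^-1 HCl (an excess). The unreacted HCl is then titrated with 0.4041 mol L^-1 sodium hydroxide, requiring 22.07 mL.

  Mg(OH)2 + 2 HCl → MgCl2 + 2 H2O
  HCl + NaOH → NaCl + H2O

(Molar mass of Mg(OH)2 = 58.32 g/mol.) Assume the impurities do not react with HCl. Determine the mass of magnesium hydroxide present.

n(HCl) added = 0.04941 × 0.2094 = 0.01035 mol
n(NaOH) used in back-titration = 0.02207 × 0.4041 = 8.918 × 10^-3 mol
n(HCl) left over = 8.918 × 10^-3 mol (1:1 ratio)
n(HCl) consumed by analyte = 0.01035 − 8.918 × 10^-3 = 1.428 × 10^-3 mol
From the 1:2 ratio, n(Mg(OH)2) = 1/2 × 1.428 × 10^-3 = 7.140 × 10^-4 mol
mass of Mg(OH)2 = 7.140 × 10^-4 × 58.32 = 0.04164 g

0.04164 g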